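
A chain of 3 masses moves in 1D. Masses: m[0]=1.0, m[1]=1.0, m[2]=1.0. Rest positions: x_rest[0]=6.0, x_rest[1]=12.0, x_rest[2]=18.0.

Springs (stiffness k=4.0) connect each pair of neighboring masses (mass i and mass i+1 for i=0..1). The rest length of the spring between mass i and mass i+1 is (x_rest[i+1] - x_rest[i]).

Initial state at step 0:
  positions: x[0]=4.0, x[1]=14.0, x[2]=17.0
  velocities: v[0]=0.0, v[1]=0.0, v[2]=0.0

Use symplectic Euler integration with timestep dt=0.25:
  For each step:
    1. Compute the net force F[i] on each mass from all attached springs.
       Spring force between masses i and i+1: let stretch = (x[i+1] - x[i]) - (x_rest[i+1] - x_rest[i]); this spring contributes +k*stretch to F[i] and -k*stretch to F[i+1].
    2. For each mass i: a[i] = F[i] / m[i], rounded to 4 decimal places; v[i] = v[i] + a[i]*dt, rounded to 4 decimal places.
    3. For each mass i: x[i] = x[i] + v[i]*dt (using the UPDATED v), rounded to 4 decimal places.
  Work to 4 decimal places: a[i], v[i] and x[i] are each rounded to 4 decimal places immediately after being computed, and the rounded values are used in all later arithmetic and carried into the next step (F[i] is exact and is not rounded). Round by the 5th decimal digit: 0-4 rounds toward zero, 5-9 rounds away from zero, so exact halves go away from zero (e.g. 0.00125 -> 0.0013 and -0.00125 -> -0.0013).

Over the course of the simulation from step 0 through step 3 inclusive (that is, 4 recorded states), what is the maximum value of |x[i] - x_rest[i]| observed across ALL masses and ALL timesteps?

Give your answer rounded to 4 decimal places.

Step 0: x=[4.0000 14.0000 17.0000] v=[0.0000 0.0000 0.0000]
Step 1: x=[5.0000 12.2500 17.7500] v=[4.0000 -7.0000 3.0000]
Step 2: x=[6.3125 10.0625 18.6250] v=[5.2500 -8.7500 3.5000]
Step 3: x=[7.0625 9.0781 18.8594] v=[3.0000 -3.9375 0.9375]
Max displacement = 2.9219

Answer: 2.9219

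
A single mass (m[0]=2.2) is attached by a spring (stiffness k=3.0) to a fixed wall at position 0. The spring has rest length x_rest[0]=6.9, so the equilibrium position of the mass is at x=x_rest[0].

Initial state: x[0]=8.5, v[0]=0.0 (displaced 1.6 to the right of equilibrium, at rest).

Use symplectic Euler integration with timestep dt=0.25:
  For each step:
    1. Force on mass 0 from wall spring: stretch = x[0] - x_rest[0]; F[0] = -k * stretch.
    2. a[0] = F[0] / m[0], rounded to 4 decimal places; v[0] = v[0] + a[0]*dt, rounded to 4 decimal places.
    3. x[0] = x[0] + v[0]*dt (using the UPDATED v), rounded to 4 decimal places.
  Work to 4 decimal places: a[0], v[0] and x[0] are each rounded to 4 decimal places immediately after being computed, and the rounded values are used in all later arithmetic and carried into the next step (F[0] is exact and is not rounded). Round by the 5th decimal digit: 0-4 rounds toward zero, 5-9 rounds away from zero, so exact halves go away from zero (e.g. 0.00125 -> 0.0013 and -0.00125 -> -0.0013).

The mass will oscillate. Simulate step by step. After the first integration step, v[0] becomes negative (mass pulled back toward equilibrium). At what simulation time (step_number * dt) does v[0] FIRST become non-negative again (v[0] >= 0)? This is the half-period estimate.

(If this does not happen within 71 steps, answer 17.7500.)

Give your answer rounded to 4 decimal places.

Step 0: x=[8.5000] v=[0.0000]
Step 1: x=[8.3636] v=[-0.5455]
Step 2: x=[8.1025] v=[-1.0445]
Step 3: x=[7.7389] v=[-1.4545]
Step 4: x=[7.3038] v=[-1.7405]
Step 5: x=[6.8343] v=[-1.8782]
Step 6: x=[6.3704] v=[-1.8558]
Step 7: x=[5.9516] v=[-1.6753]
Step 8: x=[5.6136] v=[-1.3520]
Step 9: x=[5.3852] v=[-0.9135]
Step 10: x=[5.2859] v=[-0.3971]
Step 11: x=[5.3242] v=[0.1532]
First v>=0 after going negative at step 11, time=2.7500

Answer: 2.7500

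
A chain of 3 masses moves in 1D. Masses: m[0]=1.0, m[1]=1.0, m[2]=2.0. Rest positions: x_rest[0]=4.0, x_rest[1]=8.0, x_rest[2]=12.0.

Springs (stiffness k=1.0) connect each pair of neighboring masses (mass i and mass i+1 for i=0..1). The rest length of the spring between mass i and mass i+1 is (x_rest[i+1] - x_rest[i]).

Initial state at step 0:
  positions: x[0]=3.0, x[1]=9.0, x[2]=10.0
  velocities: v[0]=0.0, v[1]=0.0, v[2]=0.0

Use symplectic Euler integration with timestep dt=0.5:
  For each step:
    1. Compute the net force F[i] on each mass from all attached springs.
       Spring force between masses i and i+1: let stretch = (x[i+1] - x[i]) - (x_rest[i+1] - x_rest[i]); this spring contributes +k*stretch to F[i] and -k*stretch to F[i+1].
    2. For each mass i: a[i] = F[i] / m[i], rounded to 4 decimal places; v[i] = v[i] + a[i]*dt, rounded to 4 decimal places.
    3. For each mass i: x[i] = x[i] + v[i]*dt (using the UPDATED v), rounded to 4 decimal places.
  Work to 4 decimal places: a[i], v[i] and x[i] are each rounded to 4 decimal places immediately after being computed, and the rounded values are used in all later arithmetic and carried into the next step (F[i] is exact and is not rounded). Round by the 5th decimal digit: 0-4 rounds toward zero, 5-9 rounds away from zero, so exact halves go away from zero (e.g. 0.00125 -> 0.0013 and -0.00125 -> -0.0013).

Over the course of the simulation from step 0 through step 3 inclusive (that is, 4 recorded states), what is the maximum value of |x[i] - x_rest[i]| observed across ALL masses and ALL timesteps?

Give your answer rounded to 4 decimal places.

Step 0: x=[3.0000 9.0000 10.0000] v=[0.0000 0.0000 0.0000]
Step 1: x=[3.5000 7.7500 10.3750] v=[1.0000 -2.5000 0.7500]
Step 2: x=[4.0625 6.0938 10.9219] v=[1.1250 -3.3125 1.0938]
Step 3: x=[4.1329 5.1368 11.3653] v=[0.1407 -1.9141 0.8868]
Max displacement = 2.8632

Answer: 2.8632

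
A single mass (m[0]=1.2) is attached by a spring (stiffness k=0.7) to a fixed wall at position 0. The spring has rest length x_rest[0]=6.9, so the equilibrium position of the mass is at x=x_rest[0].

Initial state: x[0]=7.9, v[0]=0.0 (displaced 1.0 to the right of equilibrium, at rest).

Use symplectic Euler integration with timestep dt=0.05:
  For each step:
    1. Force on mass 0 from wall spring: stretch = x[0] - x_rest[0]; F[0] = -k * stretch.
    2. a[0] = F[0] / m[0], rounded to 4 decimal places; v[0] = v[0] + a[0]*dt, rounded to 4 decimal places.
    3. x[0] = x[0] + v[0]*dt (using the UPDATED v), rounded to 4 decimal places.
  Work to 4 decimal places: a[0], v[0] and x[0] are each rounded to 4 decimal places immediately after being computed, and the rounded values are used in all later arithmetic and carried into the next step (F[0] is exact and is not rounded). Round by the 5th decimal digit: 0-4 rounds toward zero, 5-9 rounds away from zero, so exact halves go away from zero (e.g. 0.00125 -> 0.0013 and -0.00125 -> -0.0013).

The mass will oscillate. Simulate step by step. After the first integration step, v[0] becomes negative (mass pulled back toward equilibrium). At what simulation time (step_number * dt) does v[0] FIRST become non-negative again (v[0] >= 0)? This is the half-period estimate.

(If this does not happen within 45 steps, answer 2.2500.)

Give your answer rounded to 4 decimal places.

Answer: 2.2500

Derivation:
Step 0: x=[7.9000] v=[0.0000]
Step 1: x=[7.8985] v=[-0.0292]
Step 2: x=[7.8956] v=[-0.0583]
Step 3: x=[7.8912] v=[-0.0873]
Step 4: x=[7.8854] v=[-0.1162]
Step 5: x=[7.8782] v=[-0.1449]
Step 6: x=[7.8695] v=[-0.1734]
Step 7: x=[7.8594] v=[-0.2017]
Step 8: x=[7.8479] v=[-0.2297]
Step 9: x=[7.8350] v=[-0.2573]
Step 10: x=[7.8208] v=[-0.2846]
Step 11: x=[7.8052] v=[-0.3115]
Step 12: x=[7.7883] v=[-0.3379]
Step 13: x=[7.7701] v=[-0.3638]
Step 14: x=[7.7506] v=[-0.3892]
Step 15: x=[7.7299] v=[-0.4140]
Step 16: x=[7.7080] v=[-0.4382]
Step 17: x=[7.6849] v=[-0.4618]
Step 18: x=[7.6607] v=[-0.4847]
Step 19: x=[7.6354] v=[-0.5069]
Step 20: x=[7.6090] v=[-0.5284]
Step 21: x=[7.5815] v=[-0.5491]
Step 22: x=[7.5531] v=[-0.5690]
Step 23: x=[7.5237] v=[-0.5881]
Step 24: x=[7.4934] v=[-0.6063]
Step 25: x=[7.4622] v=[-0.6236]
Step 26: x=[7.4302] v=[-0.6400]
Step 27: x=[7.3974] v=[-0.6555]
Step 28: x=[7.3639] v=[-0.6700]
Step 29: x=[7.3297] v=[-0.6835]
Step 30: x=[7.2949] v=[-0.6960]
Step 31: x=[7.2595] v=[-0.7075]
Step 32: x=[7.2236] v=[-0.7180]
Step 33: x=[7.1872] v=[-0.7274]
Step 34: x=[7.1504] v=[-0.7358]
Step 35: x=[7.1132] v=[-0.7431]
Step 36: x=[7.0757] v=[-0.7493]
Step 37: x=[7.0380] v=[-0.7544]
Step 38: x=[7.0001] v=[-0.7584]
Step 39: x=[6.9620] v=[-0.7613]
Step 40: x=[6.9238] v=[-0.7631]
Step 41: x=[6.8856] v=[-0.7638]
Step 42: x=[6.8474] v=[-0.7634]
Step 43: x=[6.8093] v=[-0.7619]
Step 44: x=[6.7713] v=[-0.7593]
Step 45: x=[6.7335] v=[-0.7555]
v[0] did not become non-negative within 45 steps; using fallback time=2.2500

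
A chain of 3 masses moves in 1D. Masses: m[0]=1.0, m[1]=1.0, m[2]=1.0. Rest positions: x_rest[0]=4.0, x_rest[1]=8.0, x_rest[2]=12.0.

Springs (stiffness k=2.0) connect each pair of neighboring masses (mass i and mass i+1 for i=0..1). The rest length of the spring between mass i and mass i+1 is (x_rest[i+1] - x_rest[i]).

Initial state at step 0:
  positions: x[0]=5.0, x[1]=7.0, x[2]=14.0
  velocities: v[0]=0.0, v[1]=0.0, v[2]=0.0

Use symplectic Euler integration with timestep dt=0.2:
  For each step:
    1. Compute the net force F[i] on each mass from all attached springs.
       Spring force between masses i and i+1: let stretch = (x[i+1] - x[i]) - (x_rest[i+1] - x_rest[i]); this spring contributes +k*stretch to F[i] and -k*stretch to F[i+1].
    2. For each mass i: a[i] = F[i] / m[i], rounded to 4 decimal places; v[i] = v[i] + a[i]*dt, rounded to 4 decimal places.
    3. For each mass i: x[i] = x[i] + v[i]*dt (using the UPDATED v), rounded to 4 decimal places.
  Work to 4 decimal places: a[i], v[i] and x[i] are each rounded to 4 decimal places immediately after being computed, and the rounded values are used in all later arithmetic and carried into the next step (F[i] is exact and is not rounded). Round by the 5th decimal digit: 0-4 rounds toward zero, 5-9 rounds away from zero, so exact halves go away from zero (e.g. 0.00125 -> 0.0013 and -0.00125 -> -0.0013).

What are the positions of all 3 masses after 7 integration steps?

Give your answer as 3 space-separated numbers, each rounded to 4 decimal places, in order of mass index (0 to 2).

Step 0: x=[5.0000 7.0000 14.0000] v=[0.0000 0.0000 0.0000]
Step 1: x=[4.8400 7.4000 13.7600] v=[-0.8000 2.0000 -1.2000]
Step 2: x=[4.5648 8.1040 13.3312] v=[-1.3760 3.5200 -2.1440]
Step 3: x=[4.2527 8.9430 12.8042] v=[-1.5603 4.1952 -2.6349]
Step 4: x=[3.9959 9.7157 12.2883] v=[-1.2842 3.8636 -2.5794]
Step 5: x=[3.8766 10.2366 11.8866] v=[-0.5963 2.6047 -2.0084]
Step 6: x=[3.9461 10.3807 11.6729] v=[0.3477 0.7207 -1.0684]
Step 7: x=[4.2104 10.1134 11.6758] v=[1.3215 -1.3363 0.0147]

Answer: 4.2104 10.1134 11.6758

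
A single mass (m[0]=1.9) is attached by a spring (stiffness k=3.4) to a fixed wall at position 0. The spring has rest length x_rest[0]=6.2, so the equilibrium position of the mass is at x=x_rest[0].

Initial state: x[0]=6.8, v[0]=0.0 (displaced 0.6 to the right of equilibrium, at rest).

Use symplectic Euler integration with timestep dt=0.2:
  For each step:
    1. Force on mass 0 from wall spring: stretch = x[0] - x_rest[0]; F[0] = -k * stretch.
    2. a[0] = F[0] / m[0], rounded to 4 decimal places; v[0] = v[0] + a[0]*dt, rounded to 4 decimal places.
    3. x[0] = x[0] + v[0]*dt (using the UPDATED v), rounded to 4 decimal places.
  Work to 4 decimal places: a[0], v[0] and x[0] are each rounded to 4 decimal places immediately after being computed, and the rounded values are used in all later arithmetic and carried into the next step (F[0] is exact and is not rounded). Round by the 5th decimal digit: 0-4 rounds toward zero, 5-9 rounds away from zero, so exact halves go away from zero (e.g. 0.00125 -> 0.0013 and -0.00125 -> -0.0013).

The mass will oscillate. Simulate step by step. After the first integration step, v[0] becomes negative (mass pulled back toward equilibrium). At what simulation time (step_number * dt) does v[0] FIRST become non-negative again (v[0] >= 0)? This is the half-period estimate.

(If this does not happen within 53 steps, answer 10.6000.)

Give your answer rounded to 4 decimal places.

Answer: 2.4000

Derivation:
Step 0: x=[6.8000] v=[0.0000]
Step 1: x=[6.7571] v=[-0.2147]
Step 2: x=[6.6743] v=[-0.4141]
Step 3: x=[6.5575] v=[-0.5838]
Step 4: x=[6.4152] v=[-0.7117]
Step 5: x=[6.2575] v=[-0.7887]
Step 6: x=[6.0956] v=[-0.8093]
Step 7: x=[5.9412] v=[-0.7719]
Step 8: x=[5.8053] v=[-0.6793]
Step 9: x=[5.6977] v=[-0.5380]
Step 10: x=[5.6261] v=[-0.3582]
Step 11: x=[5.5955] v=[-0.1528]
Step 12: x=[5.6082] v=[0.0635]
First v>=0 after going negative at step 12, time=2.4000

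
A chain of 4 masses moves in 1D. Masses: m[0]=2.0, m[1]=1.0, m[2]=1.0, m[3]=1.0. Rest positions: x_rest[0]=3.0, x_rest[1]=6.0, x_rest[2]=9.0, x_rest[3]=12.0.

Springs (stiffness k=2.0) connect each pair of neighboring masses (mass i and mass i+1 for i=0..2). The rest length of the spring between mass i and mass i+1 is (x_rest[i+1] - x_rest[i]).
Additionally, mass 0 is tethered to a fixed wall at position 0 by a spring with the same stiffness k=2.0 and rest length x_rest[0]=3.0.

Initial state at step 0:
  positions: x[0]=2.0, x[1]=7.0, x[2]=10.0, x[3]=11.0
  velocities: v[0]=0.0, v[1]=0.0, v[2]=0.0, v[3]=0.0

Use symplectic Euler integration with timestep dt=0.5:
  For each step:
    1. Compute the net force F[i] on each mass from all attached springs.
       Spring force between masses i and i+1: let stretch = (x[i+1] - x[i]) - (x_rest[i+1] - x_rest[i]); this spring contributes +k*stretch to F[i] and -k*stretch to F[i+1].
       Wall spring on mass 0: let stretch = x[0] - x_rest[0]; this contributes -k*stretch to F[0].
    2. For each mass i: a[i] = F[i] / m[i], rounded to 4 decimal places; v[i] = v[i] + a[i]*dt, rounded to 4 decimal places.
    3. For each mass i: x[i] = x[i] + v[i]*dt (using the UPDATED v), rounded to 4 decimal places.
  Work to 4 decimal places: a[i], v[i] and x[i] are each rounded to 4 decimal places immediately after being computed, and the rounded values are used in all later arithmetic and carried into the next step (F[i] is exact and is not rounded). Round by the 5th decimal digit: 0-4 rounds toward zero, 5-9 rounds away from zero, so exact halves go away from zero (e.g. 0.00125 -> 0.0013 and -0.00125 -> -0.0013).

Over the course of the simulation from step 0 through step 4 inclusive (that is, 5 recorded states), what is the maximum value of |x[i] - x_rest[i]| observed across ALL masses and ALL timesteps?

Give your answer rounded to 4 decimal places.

Answer: 1.3125

Derivation:
Step 0: x=[2.0000 7.0000 10.0000 11.0000] v=[0.0000 0.0000 0.0000 0.0000]
Step 1: x=[2.7500 6.0000 9.0000 12.0000] v=[1.5000 -2.0000 -2.0000 2.0000]
Step 2: x=[3.6250 4.8750 8.0000 13.0000] v=[1.7500 -2.2500 -2.0000 2.0000]
Step 3: x=[3.9063 4.6875 7.9375 13.0000] v=[0.5625 -0.3750 -0.1250 0.0000]
Step 4: x=[3.4063 5.7344 8.7813 11.9688] v=[-1.0001 2.0938 1.6875 -2.0625]
Max displacement = 1.3125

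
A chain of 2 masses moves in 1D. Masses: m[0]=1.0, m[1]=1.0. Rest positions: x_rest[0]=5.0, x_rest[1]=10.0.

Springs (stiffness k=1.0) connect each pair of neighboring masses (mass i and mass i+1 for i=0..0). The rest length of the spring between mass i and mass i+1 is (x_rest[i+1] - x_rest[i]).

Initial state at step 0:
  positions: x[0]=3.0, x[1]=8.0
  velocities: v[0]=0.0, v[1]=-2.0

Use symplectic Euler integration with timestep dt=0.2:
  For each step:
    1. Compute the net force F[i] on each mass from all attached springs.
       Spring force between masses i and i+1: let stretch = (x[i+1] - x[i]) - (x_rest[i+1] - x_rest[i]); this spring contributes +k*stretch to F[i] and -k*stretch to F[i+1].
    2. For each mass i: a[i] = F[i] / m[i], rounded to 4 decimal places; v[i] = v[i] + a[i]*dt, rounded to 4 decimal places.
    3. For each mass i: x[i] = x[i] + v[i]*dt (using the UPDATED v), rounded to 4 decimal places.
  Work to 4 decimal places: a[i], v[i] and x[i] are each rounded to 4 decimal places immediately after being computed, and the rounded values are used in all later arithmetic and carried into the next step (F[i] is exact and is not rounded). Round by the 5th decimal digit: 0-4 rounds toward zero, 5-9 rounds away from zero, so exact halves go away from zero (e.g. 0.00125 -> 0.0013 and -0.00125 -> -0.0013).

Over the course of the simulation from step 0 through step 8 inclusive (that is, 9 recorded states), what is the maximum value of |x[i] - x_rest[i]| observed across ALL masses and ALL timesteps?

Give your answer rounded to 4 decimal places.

Answer: 4.1466

Derivation:
Step 0: x=[3.0000 8.0000] v=[0.0000 -2.0000]
Step 1: x=[3.0000 7.6000] v=[0.0000 -2.0000]
Step 2: x=[2.9840 7.2160] v=[-0.0800 -1.9200]
Step 3: x=[2.9373 6.8627] v=[-0.2336 -1.7664]
Step 4: x=[2.8476 6.5524] v=[-0.4485 -1.5515]
Step 5: x=[2.7061 6.2939] v=[-0.7075 -1.2925]
Step 6: x=[2.5081 6.0919] v=[-0.9899 -1.0101]
Step 7: x=[2.2535 5.9465] v=[-1.2731 -0.7269]
Step 8: x=[1.9466 5.8534] v=[-1.5345 -0.4655]
Max displacement = 4.1466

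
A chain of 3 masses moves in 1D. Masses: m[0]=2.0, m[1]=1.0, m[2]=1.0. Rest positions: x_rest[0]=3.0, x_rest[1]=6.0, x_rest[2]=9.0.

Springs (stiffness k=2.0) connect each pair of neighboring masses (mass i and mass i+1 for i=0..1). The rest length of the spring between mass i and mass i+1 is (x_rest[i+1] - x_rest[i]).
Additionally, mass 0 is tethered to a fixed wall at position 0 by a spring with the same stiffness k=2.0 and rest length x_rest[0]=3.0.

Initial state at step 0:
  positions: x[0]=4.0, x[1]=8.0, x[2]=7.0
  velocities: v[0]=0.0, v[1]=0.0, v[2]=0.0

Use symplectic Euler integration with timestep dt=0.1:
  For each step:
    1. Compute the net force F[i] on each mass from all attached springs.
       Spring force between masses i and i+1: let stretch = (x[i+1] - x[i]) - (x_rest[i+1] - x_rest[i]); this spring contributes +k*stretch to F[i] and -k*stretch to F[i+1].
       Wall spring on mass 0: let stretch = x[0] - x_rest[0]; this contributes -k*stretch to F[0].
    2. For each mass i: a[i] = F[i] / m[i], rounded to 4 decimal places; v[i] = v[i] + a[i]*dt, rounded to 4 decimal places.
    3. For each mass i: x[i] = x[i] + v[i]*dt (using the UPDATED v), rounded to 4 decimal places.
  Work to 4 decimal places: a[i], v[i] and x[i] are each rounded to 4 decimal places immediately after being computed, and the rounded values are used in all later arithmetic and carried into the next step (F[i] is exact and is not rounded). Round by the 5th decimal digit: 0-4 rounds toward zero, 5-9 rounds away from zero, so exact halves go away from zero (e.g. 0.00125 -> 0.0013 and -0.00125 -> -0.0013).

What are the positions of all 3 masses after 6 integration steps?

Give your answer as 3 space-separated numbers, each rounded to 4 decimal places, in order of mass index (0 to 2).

Answer: 3.9363 6.2662 8.4430

Derivation:
Step 0: x=[4.0000 8.0000 7.0000] v=[0.0000 0.0000 0.0000]
Step 1: x=[4.0000 7.9000 7.0800] v=[0.0000 -1.0000 0.8000]
Step 2: x=[3.9990 7.7056 7.2364] v=[-0.0100 -1.9440 1.5640]
Step 3: x=[3.9951 7.4277 7.4622] v=[-0.0392 -2.7792 2.2578]
Step 4: x=[3.9856 7.0818 7.7473] v=[-0.0955 -3.4588 2.8509]
Step 5: x=[3.9672 6.6873 8.0791] v=[-0.1844 -3.9449 3.3178]
Step 6: x=[3.9363 6.2662 8.4430] v=[-0.3091 -4.2106 3.6394]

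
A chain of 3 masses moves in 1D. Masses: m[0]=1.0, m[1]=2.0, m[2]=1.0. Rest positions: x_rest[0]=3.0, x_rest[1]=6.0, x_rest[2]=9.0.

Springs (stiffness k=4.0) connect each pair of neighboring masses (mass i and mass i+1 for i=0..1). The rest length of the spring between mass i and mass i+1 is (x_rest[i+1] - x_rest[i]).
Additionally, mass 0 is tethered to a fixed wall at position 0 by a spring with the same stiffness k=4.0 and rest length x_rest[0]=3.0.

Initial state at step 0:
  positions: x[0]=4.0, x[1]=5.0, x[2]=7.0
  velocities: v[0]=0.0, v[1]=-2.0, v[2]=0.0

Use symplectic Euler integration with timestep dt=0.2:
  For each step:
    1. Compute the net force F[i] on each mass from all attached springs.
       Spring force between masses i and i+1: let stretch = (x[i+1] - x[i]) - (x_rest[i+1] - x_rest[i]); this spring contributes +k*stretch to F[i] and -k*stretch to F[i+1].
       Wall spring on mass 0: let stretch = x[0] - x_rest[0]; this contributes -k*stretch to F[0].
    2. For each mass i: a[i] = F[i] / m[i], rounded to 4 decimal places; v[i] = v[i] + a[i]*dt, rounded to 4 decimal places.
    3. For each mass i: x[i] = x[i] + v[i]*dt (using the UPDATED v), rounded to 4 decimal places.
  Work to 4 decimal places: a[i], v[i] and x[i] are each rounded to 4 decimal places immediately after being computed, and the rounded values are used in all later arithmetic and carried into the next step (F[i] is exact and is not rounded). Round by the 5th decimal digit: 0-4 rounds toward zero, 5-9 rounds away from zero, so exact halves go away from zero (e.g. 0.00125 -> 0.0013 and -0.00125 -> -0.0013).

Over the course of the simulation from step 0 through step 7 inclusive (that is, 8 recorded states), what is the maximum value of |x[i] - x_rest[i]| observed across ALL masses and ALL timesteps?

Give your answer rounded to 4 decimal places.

Step 0: x=[4.0000 5.0000 7.0000] v=[0.0000 -2.0000 0.0000]
Step 1: x=[3.5200 4.6800 7.1600] v=[-2.4000 -1.6000 0.8000]
Step 2: x=[2.6624 4.4656 7.4032] v=[-4.2880 -1.0720 1.2160]
Step 3: x=[1.6673 4.3420 7.6564] v=[-4.9754 -0.6182 1.2659]
Step 4: x=[0.8334 4.2695 7.8593] v=[-4.1695 -0.3623 1.0144]
Step 5: x=[0.4159 4.2093 7.9678] v=[-2.0873 -0.3008 0.5426]
Step 6: x=[0.5388 4.1463 7.9550] v=[0.6147 -0.3148 -0.0642]
Step 7: x=[1.1527 4.0994 7.8128] v=[3.0697 -0.2343 -0.7112]
Max displacement = 2.5841

Answer: 2.5841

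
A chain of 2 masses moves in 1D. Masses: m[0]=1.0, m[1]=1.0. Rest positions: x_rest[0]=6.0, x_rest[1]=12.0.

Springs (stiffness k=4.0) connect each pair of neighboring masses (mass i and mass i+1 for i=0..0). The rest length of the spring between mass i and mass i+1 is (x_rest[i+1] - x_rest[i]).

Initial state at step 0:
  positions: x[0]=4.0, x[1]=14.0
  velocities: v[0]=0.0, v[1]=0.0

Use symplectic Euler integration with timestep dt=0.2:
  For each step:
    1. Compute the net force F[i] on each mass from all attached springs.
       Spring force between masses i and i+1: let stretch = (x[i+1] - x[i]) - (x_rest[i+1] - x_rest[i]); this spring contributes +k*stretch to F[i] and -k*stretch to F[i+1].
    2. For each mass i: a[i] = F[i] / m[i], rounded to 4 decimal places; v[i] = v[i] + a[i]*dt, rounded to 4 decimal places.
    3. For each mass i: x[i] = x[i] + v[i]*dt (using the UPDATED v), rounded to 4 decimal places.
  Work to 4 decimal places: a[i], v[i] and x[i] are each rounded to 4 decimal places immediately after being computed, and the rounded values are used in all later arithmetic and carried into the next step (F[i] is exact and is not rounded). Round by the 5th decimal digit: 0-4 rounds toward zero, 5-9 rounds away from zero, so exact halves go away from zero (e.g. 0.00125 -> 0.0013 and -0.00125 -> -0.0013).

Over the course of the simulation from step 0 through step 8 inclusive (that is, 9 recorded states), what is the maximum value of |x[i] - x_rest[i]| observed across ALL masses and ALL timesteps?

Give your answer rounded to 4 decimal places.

Step 0: x=[4.0000 14.0000] v=[0.0000 0.0000]
Step 1: x=[4.6400 13.3600] v=[3.2000 -3.2000]
Step 2: x=[5.7152 12.2848] v=[5.3760 -5.3760]
Step 3: x=[6.8815 11.1185] v=[5.8317 -5.8317]
Step 4: x=[7.7658 10.2342] v=[4.4213 -4.4213]
Step 5: x=[8.0850 9.9150] v=[1.5960 -1.5960]
Step 6: x=[7.7370 10.2630] v=[-1.7400 1.7400]
Step 7: x=[6.8332 11.1668] v=[-4.5192 4.5192]
Step 8: x=[5.6627 12.3373] v=[-5.8523 5.8523]
Max displacement = 2.0850

Answer: 2.0850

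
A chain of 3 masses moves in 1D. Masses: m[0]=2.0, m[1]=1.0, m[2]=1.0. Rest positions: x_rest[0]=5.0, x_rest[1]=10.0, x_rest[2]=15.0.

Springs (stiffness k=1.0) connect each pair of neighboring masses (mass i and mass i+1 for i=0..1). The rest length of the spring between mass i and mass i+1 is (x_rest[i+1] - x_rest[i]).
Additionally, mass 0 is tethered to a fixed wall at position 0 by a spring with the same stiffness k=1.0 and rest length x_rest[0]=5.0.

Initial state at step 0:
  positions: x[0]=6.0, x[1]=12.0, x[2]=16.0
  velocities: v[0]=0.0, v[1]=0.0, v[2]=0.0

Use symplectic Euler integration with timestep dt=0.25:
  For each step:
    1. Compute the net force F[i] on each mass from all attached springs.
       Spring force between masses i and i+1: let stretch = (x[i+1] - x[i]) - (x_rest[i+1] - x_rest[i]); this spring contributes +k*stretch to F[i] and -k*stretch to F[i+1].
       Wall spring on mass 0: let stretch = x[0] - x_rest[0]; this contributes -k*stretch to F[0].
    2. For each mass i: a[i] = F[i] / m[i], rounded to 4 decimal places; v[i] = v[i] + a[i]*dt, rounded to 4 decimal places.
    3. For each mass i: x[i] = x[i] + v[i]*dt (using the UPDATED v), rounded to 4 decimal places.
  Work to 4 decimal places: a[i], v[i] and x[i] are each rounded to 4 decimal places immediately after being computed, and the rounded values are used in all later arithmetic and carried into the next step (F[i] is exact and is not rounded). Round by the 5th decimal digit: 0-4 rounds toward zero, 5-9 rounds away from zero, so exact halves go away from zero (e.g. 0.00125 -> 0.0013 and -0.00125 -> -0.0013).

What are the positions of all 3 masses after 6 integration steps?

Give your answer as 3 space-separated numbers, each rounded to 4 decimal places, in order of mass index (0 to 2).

Step 0: x=[6.0000 12.0000 16.0000] v=[0.0000 0.0000 0.0000]
Step 1: x=[6.0000 11.8750 16.0625] v=[0.0000 -0.5000 0.2500]
Step 2: x=[5.9961 11.6445 16.1758] v=[-0.0156 -0.9219 0.4531]
Step 3: x=[5.9813 11.3442 16.3184] v=[-0.0591 -1.2012 0.5703]
Step 4: x=[5.9472 11.0196 16.4626] v=[-0.1364 -1.2984 0.5768]
Step 5: x=[5.8858 10.7182 16.5791] v=[-0.2458 -1.2058 0.4661]
Step 6: x=[5.7914 10.4810 16.6418] v=[-0.3775 -0.9487 0.2509]

Answer: 5.7914 10.4810 16.6418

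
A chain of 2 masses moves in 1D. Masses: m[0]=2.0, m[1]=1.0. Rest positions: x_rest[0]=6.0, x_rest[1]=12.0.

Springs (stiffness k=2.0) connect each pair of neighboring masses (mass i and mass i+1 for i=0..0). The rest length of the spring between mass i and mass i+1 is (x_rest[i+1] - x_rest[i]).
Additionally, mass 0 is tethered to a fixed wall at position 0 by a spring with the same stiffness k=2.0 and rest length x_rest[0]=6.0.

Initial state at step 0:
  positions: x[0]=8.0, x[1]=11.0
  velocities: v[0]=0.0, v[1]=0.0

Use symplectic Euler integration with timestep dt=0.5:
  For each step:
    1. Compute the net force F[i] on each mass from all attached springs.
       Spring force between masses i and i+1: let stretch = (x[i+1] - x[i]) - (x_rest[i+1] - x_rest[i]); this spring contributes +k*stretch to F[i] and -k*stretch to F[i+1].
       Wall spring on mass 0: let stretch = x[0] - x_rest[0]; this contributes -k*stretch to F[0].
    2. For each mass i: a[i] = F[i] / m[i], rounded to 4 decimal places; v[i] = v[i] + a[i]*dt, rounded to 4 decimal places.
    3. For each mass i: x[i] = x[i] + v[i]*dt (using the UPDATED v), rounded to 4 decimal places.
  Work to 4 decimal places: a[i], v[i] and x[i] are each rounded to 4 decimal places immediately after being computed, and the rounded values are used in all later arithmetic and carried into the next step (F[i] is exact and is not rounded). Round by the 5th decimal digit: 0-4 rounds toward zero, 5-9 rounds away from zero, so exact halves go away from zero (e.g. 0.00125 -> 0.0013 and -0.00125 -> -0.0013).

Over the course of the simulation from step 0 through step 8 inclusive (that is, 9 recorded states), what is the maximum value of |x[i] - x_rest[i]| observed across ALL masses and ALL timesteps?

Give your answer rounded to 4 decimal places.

Answer: 2.9041

Derivation:
Step 0: x=[8.0000 11.0000] v=[0.0000 0.0000]
Step 1: x=[6.7500 12.5000] v=[-2.5000 3.0000]
Step 2: x=[5.2500 14.1250] v=[-3.0000 3.2500]
Step 3: x=[4.6563 14.3125] v=[-1.1875 0.3750]
Step 4: x=[5.3126 12.6719] v=[1.3125 -3.2812]
Step 5: x=[6.4806 10.3517] v=[2.3359 -4.6405]
Step 6: x=[6.9962 9.0959] v=[1.0312 -2.5116]
Step 7: x=[6.2877 9.7903] v=[-1.4171 1.3887]
Step 8: x=[4.8829 11.7334] v=[-2.8097 3.8861]
Max displacement = 2.9041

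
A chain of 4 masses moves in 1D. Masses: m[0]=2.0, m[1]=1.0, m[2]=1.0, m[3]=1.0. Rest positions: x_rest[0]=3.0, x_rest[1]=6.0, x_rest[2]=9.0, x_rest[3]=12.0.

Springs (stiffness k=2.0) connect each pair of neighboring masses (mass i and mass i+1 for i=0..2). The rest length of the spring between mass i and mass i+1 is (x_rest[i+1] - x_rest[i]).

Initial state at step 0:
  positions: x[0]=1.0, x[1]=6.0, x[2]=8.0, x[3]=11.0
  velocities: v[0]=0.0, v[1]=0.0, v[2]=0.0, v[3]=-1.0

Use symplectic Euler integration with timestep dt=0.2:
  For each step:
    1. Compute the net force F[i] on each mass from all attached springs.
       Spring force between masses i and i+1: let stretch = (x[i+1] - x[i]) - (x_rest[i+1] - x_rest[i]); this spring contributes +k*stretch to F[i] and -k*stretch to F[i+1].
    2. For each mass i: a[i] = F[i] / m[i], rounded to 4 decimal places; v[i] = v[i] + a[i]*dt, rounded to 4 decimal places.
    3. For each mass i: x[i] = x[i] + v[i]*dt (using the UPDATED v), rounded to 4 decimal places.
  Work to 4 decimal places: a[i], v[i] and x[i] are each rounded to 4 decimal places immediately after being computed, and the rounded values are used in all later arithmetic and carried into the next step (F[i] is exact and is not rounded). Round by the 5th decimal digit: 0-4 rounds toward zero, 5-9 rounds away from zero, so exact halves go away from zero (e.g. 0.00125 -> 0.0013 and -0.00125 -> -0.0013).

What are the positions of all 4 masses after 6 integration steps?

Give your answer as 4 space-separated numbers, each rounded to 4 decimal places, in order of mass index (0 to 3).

Answer: 1.9731 3.6213 7.7658 10.4667

Derivation:
Step 0: x=[1.0000 6.0000 8.0000 11.0000] v=[0.0000 0.0000 0.0000 -1.0000]
Step 1: x=[1.0800 5.7600 8.0800 10.8000] v=[0.4000 -1.2000 0.4000 -1.0000]
Step 2: x=[1.2272 5.3312 8.1920 10.6224] v=[0.7360 -2.1440 0.5600 -0.8880]
Step 3: x=[1.4186 4.8029 8.2696 10.4904] v=[0.9568 -2.6413 0.3878 -0.6602]
Step 4: x=[1.6253 4.2812 8.2475 10.4207] v=[1.0337 -2.6083 -0.1106 -0.3485]
Step 5: x=[1.8183 3.8644 8.0819 10.4171] v=[0.9649 -2.0841 -0.8278 -0.0178]
Step 6: x=[1.9731 3.6213 7.7658 10.4667] v=[0.7741 -1.2155 -1.5807 0.2481]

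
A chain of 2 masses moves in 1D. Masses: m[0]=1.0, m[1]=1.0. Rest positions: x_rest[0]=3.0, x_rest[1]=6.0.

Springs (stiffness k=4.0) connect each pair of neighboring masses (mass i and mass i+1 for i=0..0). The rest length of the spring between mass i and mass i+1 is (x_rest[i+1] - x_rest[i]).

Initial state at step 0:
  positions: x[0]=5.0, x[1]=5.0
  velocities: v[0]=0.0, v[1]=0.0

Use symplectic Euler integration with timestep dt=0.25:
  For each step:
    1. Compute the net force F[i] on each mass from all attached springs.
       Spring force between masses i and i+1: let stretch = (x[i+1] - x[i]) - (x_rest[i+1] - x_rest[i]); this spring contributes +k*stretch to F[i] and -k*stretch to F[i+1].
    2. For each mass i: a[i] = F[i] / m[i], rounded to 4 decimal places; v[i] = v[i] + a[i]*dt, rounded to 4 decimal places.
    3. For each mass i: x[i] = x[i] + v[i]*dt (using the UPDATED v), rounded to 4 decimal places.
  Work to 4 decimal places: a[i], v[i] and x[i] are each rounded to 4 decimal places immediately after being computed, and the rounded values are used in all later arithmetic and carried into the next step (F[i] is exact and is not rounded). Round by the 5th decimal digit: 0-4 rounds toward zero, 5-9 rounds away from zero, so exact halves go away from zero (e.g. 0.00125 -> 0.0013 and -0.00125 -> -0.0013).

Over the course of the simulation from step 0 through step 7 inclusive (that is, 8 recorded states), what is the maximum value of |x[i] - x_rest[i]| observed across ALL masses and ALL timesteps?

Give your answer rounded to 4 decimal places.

Step 0: x=[5.0000 5.0000] v=[0.0000 0.0000]
Step 1: x=[4.2500 5.7500] v=[-3.0000 3.0000]
Step 2: x=[3.1250 6.8750] v=[-4.5000 4.5000]
Step 3: x=[2.1875 7.8125] v=[-3.7500 3.7500]
Step 4: x=[1.9063 8.0938] v=[-1.1250 1.1250]
Step 5: x=[2.4219 7.5782] v=[2.0625 -2.0625]
Step 6: x=[3.4766 6.5235] v=[4.2188 -4.2188]
Step 7: x=[4.5430 5.4571] v=[4.2657 -4.2657]
Max displacement = 2.0938

Answer: 2.0938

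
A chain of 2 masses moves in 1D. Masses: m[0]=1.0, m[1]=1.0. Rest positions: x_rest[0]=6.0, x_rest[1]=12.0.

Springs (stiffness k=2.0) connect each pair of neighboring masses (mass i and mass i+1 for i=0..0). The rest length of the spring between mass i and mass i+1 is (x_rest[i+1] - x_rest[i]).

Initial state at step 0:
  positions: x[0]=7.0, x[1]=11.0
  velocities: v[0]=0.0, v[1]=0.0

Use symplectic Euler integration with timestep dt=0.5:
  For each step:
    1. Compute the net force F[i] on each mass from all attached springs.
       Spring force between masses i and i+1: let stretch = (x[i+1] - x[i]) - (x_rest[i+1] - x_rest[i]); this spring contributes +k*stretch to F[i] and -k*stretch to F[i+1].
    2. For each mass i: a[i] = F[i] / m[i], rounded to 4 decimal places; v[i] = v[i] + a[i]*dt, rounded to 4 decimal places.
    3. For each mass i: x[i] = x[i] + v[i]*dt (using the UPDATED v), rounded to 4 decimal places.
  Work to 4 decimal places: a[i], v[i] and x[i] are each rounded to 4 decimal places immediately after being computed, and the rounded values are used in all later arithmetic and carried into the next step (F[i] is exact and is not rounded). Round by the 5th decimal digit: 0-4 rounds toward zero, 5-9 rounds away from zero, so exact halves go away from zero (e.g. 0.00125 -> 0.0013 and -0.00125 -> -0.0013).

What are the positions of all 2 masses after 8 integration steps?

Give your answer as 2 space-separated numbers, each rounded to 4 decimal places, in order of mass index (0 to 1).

Step 0: x=[7.0000 11.0000] v=[0.0000 0.0000]
Step 1: x=[6.0000 12.0000] v=[-2.0000 2.0000]
Step 2: x=[5.0000 13.0000] v=[-2.0000 2.0000]
Step 3: x=[5.0000 13.0000] v=[0.0000 0.0000]
Step 4: x=[6.0000 12.0000] v=[2.0000 -2.0000]
Step 5: x=[7.0000 11.0000] v=[2.0000 -2.0000]
Step 6: x=[7.0000 11.0000] v=[0.0000 0.0000]
Step 7: x=[6.0000 12.0000] v=[-2.0000 2.0000]
Step 8: x=[5.0000 13.0000] v=[-2.0000 2.0000]

Answer: 5.0000 13.0000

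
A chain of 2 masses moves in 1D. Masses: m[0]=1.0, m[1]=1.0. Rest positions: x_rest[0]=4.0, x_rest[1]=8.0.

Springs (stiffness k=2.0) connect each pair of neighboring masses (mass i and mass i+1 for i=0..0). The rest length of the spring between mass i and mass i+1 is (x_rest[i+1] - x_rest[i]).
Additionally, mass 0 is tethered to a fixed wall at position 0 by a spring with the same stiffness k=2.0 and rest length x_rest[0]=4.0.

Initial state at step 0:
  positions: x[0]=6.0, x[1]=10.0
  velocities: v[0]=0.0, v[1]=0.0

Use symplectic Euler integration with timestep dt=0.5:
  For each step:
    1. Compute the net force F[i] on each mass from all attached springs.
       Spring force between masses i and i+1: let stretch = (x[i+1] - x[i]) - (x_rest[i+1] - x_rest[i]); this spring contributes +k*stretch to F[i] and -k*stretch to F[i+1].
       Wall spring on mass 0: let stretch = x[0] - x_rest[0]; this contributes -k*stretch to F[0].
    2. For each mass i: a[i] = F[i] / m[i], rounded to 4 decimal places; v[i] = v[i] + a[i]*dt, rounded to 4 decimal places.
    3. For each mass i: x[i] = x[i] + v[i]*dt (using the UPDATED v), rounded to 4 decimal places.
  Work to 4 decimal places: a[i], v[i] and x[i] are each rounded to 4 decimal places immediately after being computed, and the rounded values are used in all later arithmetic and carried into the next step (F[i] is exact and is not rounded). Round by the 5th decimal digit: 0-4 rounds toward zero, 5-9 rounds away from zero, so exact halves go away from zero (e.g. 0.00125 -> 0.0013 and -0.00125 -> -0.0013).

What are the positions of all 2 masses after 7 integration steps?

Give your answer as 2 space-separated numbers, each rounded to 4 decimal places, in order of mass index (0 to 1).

Answer: 1.8907 6.0313

Derivation:
Step 0: x=[6.0000 10.0000] v=[0.0000 0.0000]
Step 1: x=[5.0000 10.0000] v=[-2.0000 0.0000]
Step 2: x=[4.0000 9.5000] v=[-2.0000 -1.0000]
Step 3: x=[3.7500 8.2500] v=[-0.5000 -2.5000]
Step 4: x=[3.8750 6.7500] v=[0.2500 -3.0000]
Step 5: x=[3.5000 5.8125] v=[-0.7500 -1.8750]
Step 6: x=[2.5313 5.7188] v=[-1.9375 -0.1875]
Step 7: x=[1.8907 6.0313] v=[-1.2813 0.6250]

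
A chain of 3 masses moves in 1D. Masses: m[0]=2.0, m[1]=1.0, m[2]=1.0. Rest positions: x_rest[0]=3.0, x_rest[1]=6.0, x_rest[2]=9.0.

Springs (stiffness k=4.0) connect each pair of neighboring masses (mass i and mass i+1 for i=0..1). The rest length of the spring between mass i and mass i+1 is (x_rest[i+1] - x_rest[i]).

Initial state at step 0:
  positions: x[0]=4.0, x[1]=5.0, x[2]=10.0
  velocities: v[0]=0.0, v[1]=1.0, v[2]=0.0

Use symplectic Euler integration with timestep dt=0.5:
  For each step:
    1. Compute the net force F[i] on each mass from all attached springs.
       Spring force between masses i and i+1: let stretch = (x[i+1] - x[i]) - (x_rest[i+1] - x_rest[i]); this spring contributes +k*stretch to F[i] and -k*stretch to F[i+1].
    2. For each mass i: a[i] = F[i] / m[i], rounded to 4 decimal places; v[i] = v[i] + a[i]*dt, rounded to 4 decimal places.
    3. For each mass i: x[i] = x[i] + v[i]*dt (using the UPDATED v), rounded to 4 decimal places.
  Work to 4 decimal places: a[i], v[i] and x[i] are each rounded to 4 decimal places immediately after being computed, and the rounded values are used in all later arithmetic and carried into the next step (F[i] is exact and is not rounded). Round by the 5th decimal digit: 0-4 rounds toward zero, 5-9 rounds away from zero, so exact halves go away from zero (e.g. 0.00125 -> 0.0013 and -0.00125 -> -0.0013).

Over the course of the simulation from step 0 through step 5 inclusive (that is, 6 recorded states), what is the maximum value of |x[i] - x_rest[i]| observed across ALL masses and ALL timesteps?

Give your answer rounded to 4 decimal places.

Step 0: x=[4.0000 5.0000 10.0000] v=[0.0000 1.0000 0.0000]
Step 1: x=[3.0000 9.5000 8.0000] v=[-2.0000 9.0000 -4.0000]
Step 2: x=[3.7500 6.0000 10.5000] v=[1.5000 -7.0000 5.0000]
Step 3: x=[4.1250 4.7500 11.5000] v=[0.7500 -2.5000 2.0000]
Step 4: x=[3.3125 9.6250 8.7500] v=[-1.6250 9.7500 -5.5000]
Step 5: x=[4.1563 7.3125 9.8750] v=[1.6875 -4.6250 2.2500]
Max displacement = 3.6250

Answer: 3.6250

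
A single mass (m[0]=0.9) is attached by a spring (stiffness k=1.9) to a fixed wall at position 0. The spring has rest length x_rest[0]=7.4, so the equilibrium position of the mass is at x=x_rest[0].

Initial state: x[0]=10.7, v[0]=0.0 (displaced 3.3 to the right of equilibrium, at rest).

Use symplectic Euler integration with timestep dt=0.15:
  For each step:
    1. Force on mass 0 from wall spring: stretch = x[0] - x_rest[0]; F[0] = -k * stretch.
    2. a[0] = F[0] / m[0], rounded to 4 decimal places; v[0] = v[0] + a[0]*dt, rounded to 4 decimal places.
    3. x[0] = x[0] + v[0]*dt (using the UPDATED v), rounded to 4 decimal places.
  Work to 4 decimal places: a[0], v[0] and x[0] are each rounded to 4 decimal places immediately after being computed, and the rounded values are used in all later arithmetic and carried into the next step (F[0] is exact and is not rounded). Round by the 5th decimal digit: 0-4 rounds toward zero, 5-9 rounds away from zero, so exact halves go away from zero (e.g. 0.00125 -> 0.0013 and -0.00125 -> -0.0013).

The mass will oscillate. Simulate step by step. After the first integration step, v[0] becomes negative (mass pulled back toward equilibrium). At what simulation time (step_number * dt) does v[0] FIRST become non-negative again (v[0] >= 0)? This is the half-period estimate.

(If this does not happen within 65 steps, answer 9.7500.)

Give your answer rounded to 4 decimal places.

Step 0: x=[10.7000] v=[0.0000]
Step 1: x=[10.5433] v=[-1.0450]
Step 2: x=[10.2372] v=[-2.0404]
Step 3: x=[9.7964] v=[-2.9388]
Step 4: x=[9.2417] v=[-3.6977]
Step 5: x=[8.5996] v=[-4.2809]
Step 6: x=[7.9005] v=[-4.6608]
Step 7: x=[7.1776] v=[-4.8193]
Step 8: x=[6.4653] v=[-4.7489]
Step 9: x=[5.7974] v=[-4.4529]
Step 10: x=[5.2056] v=[-3.9454]
Step 11: x=[4.7180] v=[-3.2505]
Step 12: x=[4.3578] v=[-2.4012]
Step 13: x=[4.1421] v=[-1.4378]
Step 14: x=[4.0812] v=[-0.4061]
Step 15: x=[4.1779] v=[0.6449]
First v>=0 after going negative at step 15, time=2.2500

Answer: 2.2500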